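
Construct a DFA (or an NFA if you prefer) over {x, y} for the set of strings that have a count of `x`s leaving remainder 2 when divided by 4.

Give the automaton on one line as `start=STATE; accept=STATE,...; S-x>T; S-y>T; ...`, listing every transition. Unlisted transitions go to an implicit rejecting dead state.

Keep the running count of `x`s modulo 4: each `x` advances along the cycle q0 → q1 → q2 → q3 → q0 while other symbols loop. Accept at q2.
With 4 states:
        x   y  
>  q0   q1  q0 
   q1   q2  q1 
 * q2   q3  q2 
   q3   q0  q3 
(> = start, * = accepting)

start=q0; accept=q2; q0-x>q1; q0-y>q0; q1-x>q2; q1-y>q1; q2-x>q3; q2-y>q2; q3-x>q0; q3-y>q3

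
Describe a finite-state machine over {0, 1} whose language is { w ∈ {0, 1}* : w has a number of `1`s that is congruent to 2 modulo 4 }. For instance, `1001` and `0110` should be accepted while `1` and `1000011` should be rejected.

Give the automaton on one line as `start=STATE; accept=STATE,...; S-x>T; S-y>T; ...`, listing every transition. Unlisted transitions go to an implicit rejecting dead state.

The only thing that matters is how many `1`s have appeared, reduced mod 4. Use one state per residue: A for 0, …, D for 3. Reading `1` moves to the next residue; anything else stays put. C is accepting.
4 states suffice.
       0  1 
>  A   A  B 
   B   B  C 
 * C   C  D 
   D   D  A 
(> = start, * = accepting)

start=A; accept=C; A-0>A; A-1>B; B-0>B; B-1>C; C-0>C; C-1>D; D-0>D; D-1>A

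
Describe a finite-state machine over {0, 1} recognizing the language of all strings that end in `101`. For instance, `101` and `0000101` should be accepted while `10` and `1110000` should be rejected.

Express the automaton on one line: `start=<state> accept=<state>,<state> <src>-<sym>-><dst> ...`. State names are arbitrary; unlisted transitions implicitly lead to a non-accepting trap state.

Remember how much of `101` the current input suffix matches. State q0 means no match yet; q1 means the last symbol is `1`; q2 means the last 2 symbols are `10`; q3 means the last 3 symbols are `101`. Only q3 accepts. On a mismatch, fall back to the longest proper suffix that is still a prefix of `101`.
4 states suffice.
        0   1  
>  q0   q0  q1 
   q1   q2  q1 
   q2   q0  q3 
 * q3   q2  q1 
(> = start, * = accepting)

start=q0 accept=q3 q0-0->q0 q0-1->q1 q1-0->q2 q1-1->q1 q2-0->q0 q2-1->q3 q3-0->q2 q3-1->q1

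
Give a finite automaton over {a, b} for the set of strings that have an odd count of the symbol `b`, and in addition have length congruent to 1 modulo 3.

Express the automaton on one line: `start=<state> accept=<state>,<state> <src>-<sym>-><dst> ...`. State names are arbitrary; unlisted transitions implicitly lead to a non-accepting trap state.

Run two small machines in parallel and take their product. One (2 states) tracks the count of `b`s modulo 2; the other (3 states) tracks the input length modulo 3. Each combined state is a pair, one component from each; accept when both components accept.
6 states suffice.
        a   b  
>  s0   s1  s2 
   s1   s3  s4 
 * s2   s4  s3 
   s3   s0  s5 
   s4   s5  s0 
   s5   s2  s1 
(> = start, * = accepting)

start=s0 accept=s2 s0-a->s1 s0-b->s2 s1-a->s3 s1-b->s4 s2-a->s4 s2-b->s3 s3-a->s0 s3-b->s5 s4-a->s5 s4-b->s0 s5-a->s2 s5-b->s1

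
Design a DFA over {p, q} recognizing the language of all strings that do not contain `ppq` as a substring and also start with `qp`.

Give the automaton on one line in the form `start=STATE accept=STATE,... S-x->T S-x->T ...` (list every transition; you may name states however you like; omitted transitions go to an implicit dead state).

Build one automaton per condition and run them in lockstep. The first has 4 states tracking partial matches of the forbidden pattern `ppq`; the second has 4 states tracking whether the input so far still matches the prefix `qp`. A product state is a pair (one from each), accepting exactly when both do.
A 10-state machine:
        p   q  
>  S0   S1  S2 
   S1   S3  S4 
   S2   S5  S4 
   S3   S3  S6 
   S4   S1  S4 
 * S5   S7  S8 
   S6   S6  S6 
 * S7   S7  S9 
 * S8   S5  S8 
   S9   S9  S9 
(> = start, * = accepting)

start=S0 accept=S5,S7,S8 S0-p->S1 S0-q->S2 S1-p->S3 S1-q->S4 S2-p->S5 S2-q->S4 S3-p->S3 S3-q->S6 S4-p->S1 S4-q->S4 S5-p->S7 S5-q->S8 S6-p->S6 S6-q->S6 S7-p->S7 S7-q->S9 S8-p->S5 S8-q->S8 S9-p->S9 S9-q->S9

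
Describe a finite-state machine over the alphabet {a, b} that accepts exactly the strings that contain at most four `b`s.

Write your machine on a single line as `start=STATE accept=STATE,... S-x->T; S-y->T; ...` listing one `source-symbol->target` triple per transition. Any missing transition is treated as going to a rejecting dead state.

start=q0; accept=q0,q1,q2,q3,q4; q0-a->q0; q0-b->q1; q1-a->q1; q1-b->q2; q2-a->q2; q2-b->q3; q3-a->q3; q3-b->q4; q4-a->q4; q4-b->q5; q5-a->q5; q5-b->q5

Only the number of `b`s matters, and only up to 5. Make a chain q0 → q1 → q2 → q3 → q4 → q5 advanced by each `b` (with q5 absorbing); every other symbol self-loops. The accepting set is {q0, q1, q2, q3, q4}.
A 6-state machine:
        a   b  
>* q0   q0  q1 
 * q1   q1  q2 
 * q2   q2  q3 
 * q3   q3  q4 
 * q4   q4  q5 
   q5   q5  q5 
(> = start, * = accepting)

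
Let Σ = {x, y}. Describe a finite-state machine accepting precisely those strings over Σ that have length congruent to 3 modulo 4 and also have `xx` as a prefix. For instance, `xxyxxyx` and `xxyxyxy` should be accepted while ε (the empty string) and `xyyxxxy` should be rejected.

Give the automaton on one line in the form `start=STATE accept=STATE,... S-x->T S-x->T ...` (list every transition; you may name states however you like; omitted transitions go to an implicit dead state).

start=A accept=F A-x->B A-y->C B-x->D B-y->E C-x->E C-y->E D-x->F D-y->F E-x->G E-y->G F-x->H F-y->H G-x->I G-y->I H-x->J H-y->J I-x->C I-y->C J-x->D J-y->D

Build one automaton per condition and run them in lockstep. One (4 states) tracks the input length modulo 4; the other (4 states) tracks whether the input so far still matches the prefix `xx`. Each combined state is a pair, one component from each; accept when both components accept.
With 10 states:
       x  y 
>  A   B  C 
   B   D  E 
   C   E  E 
   D   F  F 
   E   G  G 
 * F   H  H 
   G   I  I 
   H   J  J 
   I   C  C 
   J   D  D 
(> = start, * = accepting)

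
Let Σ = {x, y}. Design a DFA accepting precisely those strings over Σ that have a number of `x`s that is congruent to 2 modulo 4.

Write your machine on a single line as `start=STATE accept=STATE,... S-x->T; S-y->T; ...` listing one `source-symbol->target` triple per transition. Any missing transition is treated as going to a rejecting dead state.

start=q0; accept=q2; q0-x->q1; q0-y->q0; q1-x->q2; q1-y->q1; q2-x->q3; q2-y->q2; q3-x->q0; q3-y->q3

Keep the running count of `x`s modulo 4: each `x` advances along the cycle q0 → q1 → q2 → q3 → q0 while other symbols loop. Accept at q2.
4 states suffice.
        x   y  
>  q0   q1  q0 
   q1   q2  q1 
 * q2   q3  q2 
   q3   q0  q3 
(> = start, * = accepting)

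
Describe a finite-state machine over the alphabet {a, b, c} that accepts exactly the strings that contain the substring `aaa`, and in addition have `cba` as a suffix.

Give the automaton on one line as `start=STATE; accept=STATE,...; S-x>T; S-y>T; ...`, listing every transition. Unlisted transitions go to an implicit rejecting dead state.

start=q0; accept=q6; q0-a>q1; q0-b>q0; q0-c>q0; q1-a>q2; q1-b>q0; q1-c>q0; q2-a>q3; q2-b>q0; q2-c>q0; q3-a>q3; q3-b>q3; q3-c>q4; q4-a>q3; q4-b>q5; q4-c>q4; q5-a>q6; q5-b>q3; q5-c>q4; q6-a>q3; q6-b>q3; q6-c>q4

Run two small machines in parallel and take their product. One (4 states) tracks whether and how much of `aaa` has been seen; the other (4 states) tracks how much of the suffix `cba` has currently been matched. Each combined state is a pair, one component from each; accept when both components accept. Minimizing collapses redundant product states.
With 7 states:
        a   b   c  
>  q0   q1  q0  q0 
   q1   q2  q0  q0 
   q2   q3  q0  q0 
   q3   q3  q3  q4 
   q4   q3  q5  q4 
   q5   q6  q3  q4 
 * q6   q3  q3  q4 
(> = start, * = accepting)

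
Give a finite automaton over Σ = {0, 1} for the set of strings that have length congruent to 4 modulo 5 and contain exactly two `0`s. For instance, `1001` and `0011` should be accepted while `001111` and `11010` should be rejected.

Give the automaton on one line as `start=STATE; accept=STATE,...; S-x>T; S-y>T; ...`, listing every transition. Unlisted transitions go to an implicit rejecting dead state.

start=q0; accept=q10; q0-0>q1; q0-1>q2; q1-0>q3; q1-1>q4; q2-0>q4; q2-1>q5; q3-0>q6; q3-1>q7; q4-0>q7; q4-1>q8; q5-0>q8; q5-1>q9; q6-0>q6; q6-1>q6; q7-0>q6; q7-1>q10; q8-0>q10; q8-1>q11; q9-0>q11; q9-1>q12; q10-0>q6; q10-1>q13; q11-0>q13; q11-1>q14; q12-0>q14; q12-1>q0; q13-0>q6; q13-1>q15; q14-0>q15; q14-1>q1; q15-0>q6; q15-1>q3

Build one automaton per condition and run them in lockstep. One (5 states) tracks the input length modulo 5; the other (4 states) tracks the count of `0`s, saturating at 3. Each combined state is a pair, one component from each; accept when both components accept. Equivalent product states are then merged.
A 16-state machine:
          0    1  
>  q0     q1   q2 
   q1     q3   q4 
   q2     q4   q5 
   q3     q6   q7 
   q4     q7   q8 
   q5     q8   q9 
   q6     q6   q6 
   q7     q6  q10 
   q8    q10  q11 
   q9    q11  q12 
 * q10    q6  q13 
   q11   q13  q14 
   q12   q14   q0 
   q13    q6  q15 
   q14   q15   q1 
   q15    q6   q3 
(> = start, * = accepting)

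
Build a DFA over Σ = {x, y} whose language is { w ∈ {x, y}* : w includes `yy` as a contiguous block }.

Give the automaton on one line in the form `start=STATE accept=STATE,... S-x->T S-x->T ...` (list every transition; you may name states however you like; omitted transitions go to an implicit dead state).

Track how much of `yy` has been matched so far: state s0 is no progress, s2 is the absorbing accept state reached once `yy` has occurred. Intermediate states record partial matches; on a mismatch, fall back to the longest reusable overlap.
A 3-state machine:
        x   y  
>  s0   s0  s1 
   s1   s0  s2 
 * s2   s2  s2 
(> = start, * = accepting)

start=s0 accept=s2 s0-x->s0 s0-y->s1 s1-x->s0 s1-y->s2 s2-x->s2 s2-y->s2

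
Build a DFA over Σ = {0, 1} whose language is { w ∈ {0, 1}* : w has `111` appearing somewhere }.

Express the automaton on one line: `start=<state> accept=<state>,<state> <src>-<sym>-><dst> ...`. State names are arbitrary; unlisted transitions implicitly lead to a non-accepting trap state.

start=q0 accept=q3 q0-0->q0 q0-1->q1 q1-0->q0 q1-1->q2 q2-0->q0 q2-1->q3 q3-0->q3 q3-1->q3

States q0..q2 record the length of the longest prefix of `111` that matches the current input suffix. Reaching q3 means `111` has been seen, and we stay there forever. Accept from q3.
With 4 states:
        0   1  
>  q0   q0  q1 
   q1   q0  q2 
   q2   q0  q3 
 * q3   q3  q3 
(> = start, * = accepting)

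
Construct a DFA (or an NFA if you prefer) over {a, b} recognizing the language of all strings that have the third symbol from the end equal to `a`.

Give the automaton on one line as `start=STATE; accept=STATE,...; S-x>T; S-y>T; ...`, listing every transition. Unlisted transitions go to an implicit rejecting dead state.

Because acceptance depends on a position counted from the end, the machine has to buffer the most recent 3 symbols. Make each state the string of the last up-to-3 symbols read; on input `x` shift the window left and append `x`. Accept when the buffered window has length 3 and begins with `a`.
With 15 states:
          a    b  
>  q0     q1   q2 
   q1     q3   q4 
   q2     q5   q6 
   q3     q7   q8 
   q4     q9  q10 
   q5    q11  q12 
   q6    q13  q14 
 * q7     q7   q8 
 * q8     q9  q10 
 * q9    q11  q12 
 * q10   q13  q14 
   q11    q7   q8 
   q12    q9  q10 
   q13   q11  q12 
   q14   q13  q14 
(> = start, * = accepting)

start=q0; accept=q7,q8,q9,q10; q0-a>q1; q0-b>q2; q1-a>q3; q1-b>q4; q2-a>q5; q2-b>q6; q3-a>q7; q3-b>q8; q4-a>q9; q4-b>q10; q5-a>q11; q5-b>q12; q6-a>q13; q6-b>q14; q7-a>q7; q7-b>q8; q8-a>q9; q8-b>q10; q9-a>q11; q9-b>q12; q10-a>q13; q10-b>q14; q11-a>q7; q11-b>q8; q12-a>q9; q12-b>q10; q13-a>q11; q13-b>q12; q14-a>q13; q14-b>q14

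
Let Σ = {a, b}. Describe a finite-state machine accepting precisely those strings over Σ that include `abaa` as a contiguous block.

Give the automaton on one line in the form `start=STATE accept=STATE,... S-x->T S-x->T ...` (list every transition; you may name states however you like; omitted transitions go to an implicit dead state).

Track how much of `abaa` has been matched so far: state S0 is no progress, S4 is the absorbing accept state reached once `abaa` has occurred. Intermediate states record partial matches; on a mismatch, fall back to the longest reusable overlap.
A 5-state machine:
        a   b  
>  S0   S1  S0 
   S1   S1  S2 
   S2   S3  S0 
   S3   S4  S2 
 * S4   S4  S4 
(> = start, * = accepting)

start=S0 accept=S4 S0-a->S1 S0-b->S0 S1-a->S1 S1-b->S2 S2-a->S3 S2-b->S0 S3-a->S4 S3-b->S2 S4-a->S4 S4-b->S4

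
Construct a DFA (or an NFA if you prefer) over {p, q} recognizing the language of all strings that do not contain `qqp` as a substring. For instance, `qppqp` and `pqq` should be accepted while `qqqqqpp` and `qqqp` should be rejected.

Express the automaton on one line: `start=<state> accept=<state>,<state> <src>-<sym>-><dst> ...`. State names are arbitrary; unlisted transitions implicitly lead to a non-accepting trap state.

Track partial matches of the forbidden pattern `qqp`. State D is a dead state reached once `qqp` has occurred; every other state accepts. A means no part of `qqp` is currently matched.
4 states suffice.
       p  q 
>* A   A  B 
 * B   A  C 
 * C   D  C 
   D   D  D 
(> = start, * = accepting)

start=A accept=A,B,C A-p->A A-q->B B-p->A B-q->C C-p->D C-q->C D-p->D D-q->D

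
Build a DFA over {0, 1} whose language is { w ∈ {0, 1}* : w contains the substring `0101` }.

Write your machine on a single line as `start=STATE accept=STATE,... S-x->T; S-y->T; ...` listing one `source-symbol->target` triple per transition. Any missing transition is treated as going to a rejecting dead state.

start=A; accept=E; A-0->B; A-1->A; B-0->B; B-1->C; C-0->D; C-1->A; D-0->B; D-1->E; E-0->E; E-1->E

States A..D record the length of the longest prefix of `0101` that matches the current input suffix. Reaching E means `0101` has been seen, and we stay there forever. Accept from E.
5 states suffice.
       0  1 
>  A   B  A 
   B   B  C 
   C   D  A 
   D   B  E 
 * E   E  E 
(> = start, * = accepting)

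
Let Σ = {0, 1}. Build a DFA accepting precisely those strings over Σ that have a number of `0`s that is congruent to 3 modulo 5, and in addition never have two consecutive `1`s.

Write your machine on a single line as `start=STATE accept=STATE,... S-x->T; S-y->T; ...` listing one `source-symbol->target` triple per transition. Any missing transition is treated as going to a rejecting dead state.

Build one automaton per condition and run them in lockstep. One (5 states) tracks the count of `0`s modulo 5; the other (3 states) tracks partial matches of the forbidden pattern `11`. Each combined state is a pair, one component from each; accept when both components accept.
With 15 states:
          0    1  
>  q0     q1   q2 
   q1     q3   q4 
   q2     q1   q5 
   q3     q6   q7 
   q4     q3   q8 
   q5     q8   q5 
 * q6     q9  q10 
   q7     q6  q11 
   q8    q11   q8 
   q9     q0  q12 
 * q10    q9  q13 
   q11   q13  q11 
   q12    q0  q14 
   q13   q14  q13 
   q14    q5  q14 
(> = start, * = accepting)

start=q0; accept=q6,q10; q0-0->q1; q0-1->q2; q1-0->q3; q1-1->q4; q2-0->q1; q2-1->q5; q3-0->q6; q3-1->q7; q4-0->q3; q4-1->q8; q5-0->q8; q5-1->q5; q6-0->q9; q6-1->q10; q7-0->q6; q7-1->q11; q8-0->q11; q8-1->q8; q9-0->q0; q9-1->q12; q10-0->q9; q10-1->q13; q11-0->q13; q11-1->q11; q12-0->q0; q12-1->q14; q13-0->q14; q13-1->q13; q14-0->q5; q14-1->q14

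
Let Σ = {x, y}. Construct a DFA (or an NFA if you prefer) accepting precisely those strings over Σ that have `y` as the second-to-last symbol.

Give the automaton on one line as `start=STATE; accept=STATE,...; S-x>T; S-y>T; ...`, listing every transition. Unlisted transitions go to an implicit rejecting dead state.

start=s0; accept=s5,s6; s0-x>s1; s0-y>s2; s1-x>s3; s1-y>s4; s2-x>s5; s2-y>s6; s3-x>s3; s3-y>s4; s4-x>s5; s4-y>s6; s5-x>s3; s5-y>s4; s6-x>s5; s6-y>s6

A DFA must remember the last 2 symbols (since which symbol is second-to-last isn't known until the input ends). Use one state per possible window of the last ≤2 symbols; accept from those whose window starts with `y`.
        x   y  
>  s0   s1  s2 
   s1   s3  s4 
   s2   s5  s6 
   s3   s3  s4 
   s4   s5  s6 
 * s5   s3  s4 
 * s6   s5  s6 
(> = start, * = accepting)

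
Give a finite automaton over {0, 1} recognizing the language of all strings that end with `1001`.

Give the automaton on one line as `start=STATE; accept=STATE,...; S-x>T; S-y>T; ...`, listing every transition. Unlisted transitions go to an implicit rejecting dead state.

start=q0; accept=q4; q0-0>q0; q0-1>q1; q1-0>q2; q1-1>q1; q2-0>q3; q2-1>q1; q3-0>q0; q3-1>q4; q4-0>q2; q4-1>q1

Let each state record the length of the longest suffix of the input read so far that is also a prefix of `1001`. q1 means the last symbol is `1`; q2 means the last 2 symbols are `10`; q3 means the last 3 symbols are `100`; q4 means the last 4 symbols are `1001`. Accept only at q4, where the string currently ends in `1001`.
        0   1  
>  q0   q0  q1 
   q1   q2  q1 
   q2   q3  q1 
   q3   q0  q4 
 * q4   q2  q1 
(> = start, * = accepting)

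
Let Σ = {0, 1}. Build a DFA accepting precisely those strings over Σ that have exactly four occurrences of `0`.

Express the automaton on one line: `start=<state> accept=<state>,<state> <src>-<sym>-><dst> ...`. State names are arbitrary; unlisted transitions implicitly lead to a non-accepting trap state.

start=q0 accept=q4 q0-0->q1 q0-1->q0 q1-0->q2 q1-1->q1 q2-0->q3 q2-1->q2 q3-0->q4 q3-1->q3 q4-0->q5 q4-1->q4 q5-0->q5 q5-1->q5

Only the number of `0`s matters, and only up to 5. Make a chain q0 → q1 → q2 → q3 → q4 → q5 advanced by each `0` (with q5 absorbing); every other symbol self-loops. The accepting set is {q4}.
6 states suffice.
        0   1  
>  q0   q1  q0 
   q1   q2  q1 
   q2   q3  q2 
   q3   q4  q3 
 * q4   q5  q4 
   q5   q5  q5 
(> = start, * = accepting)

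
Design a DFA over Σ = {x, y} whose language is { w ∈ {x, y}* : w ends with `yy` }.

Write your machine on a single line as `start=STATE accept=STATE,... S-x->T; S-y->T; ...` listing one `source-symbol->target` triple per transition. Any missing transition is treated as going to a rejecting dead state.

start=s0; accept=s2; s0-x->s0; s0-y->s1; s1-x->s0; s1-y->s2; s2-x->s0; s2-y->s2

Let each state record the length of the longest suffix of the input read so far that is also a prefix of `yy`. s1 means the last symbol is `y`; s2 means the last 2 symbols are `yy`. Accept only at s2, where the string currently ends in `yy`.
With 3 states:
        x   y  
>  s0   s0  s1 
   s1   s0  s2 
 * s2   s0  s2 
(> = start, * = accepting)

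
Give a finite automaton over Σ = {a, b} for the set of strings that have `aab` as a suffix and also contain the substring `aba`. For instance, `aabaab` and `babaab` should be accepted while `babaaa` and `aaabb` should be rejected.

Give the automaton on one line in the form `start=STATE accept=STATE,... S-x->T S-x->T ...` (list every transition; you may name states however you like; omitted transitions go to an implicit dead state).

start=S0 accept=S6 S0-a->S1 S0-b->S0 S1-a->S1 S1-b->S2 S2-a->S3 S2-b->S0 S3-a->S4 S3-b->S5 S4-a->S4 S4-b->S6 S5-a->S3 S5-b->S5 S6-a->S3 S6-b->S5

Handle the two conditions separately and then intersect. The first has 4 states tracking how much of the suffix `aab` has currently been matched; the second has 4 states tracking whether and how much of `aba` has been seen. A product state is a pair (one from each), accepting exactly when both do. After merging equivalent states the machine shrinks.
With 7 states:
        a   b  
>  S0   S1  S0 
   S1   S1  S2 
   S2   S3  S0 
   S3   S4  S5 
   S4   S4  S6 
   S5   S3  S5 
 * S6   S3  S5 
(> = start, * = accepting)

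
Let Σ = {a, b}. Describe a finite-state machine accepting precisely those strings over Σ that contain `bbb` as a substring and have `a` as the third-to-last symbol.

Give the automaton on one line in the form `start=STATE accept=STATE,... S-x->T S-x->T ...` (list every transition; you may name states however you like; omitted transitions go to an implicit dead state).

Build one automaton per condition and run them in lockstep. One (4 states) tracks whether and how much of `bbb` has been seen; the other (15 states) tracks the last 3 symbols read. Each combined state is a pair, one component from each; accept when both components accept. Equivalent product states are then merged.
11 states suffice.
          a    b  
>  S0     S0   S1 
   S1     S0   S2 
   S2     S0   S3 
   S3     S4   S3 
   S4     S5   S6 
   S5     S7   S8 
   S6     S9  S10 
 * S7     S7   S8 
 * S8     S9  S10 
 * S9     S5   S6 
 * S10    S4   S3 
(> = start, * = accepting)

start=S0 accept=S7,S8,S9,S10 S0-a->S0 S0-b->S1 S1-a->S0 S1-b->S2 S2-a->S0 S2-b->S3 S3-a->S4 S3-b->S3 S4-a->S5 S4-b->S6 S5-a->S7 S5-b->S8 S6-a->S9 S6-b->S10 S7-a->S7 S7-b->S8 S8-a->S9 S8-b->S10 S9-a->S5 S9-b->S6 S10-a->S4 S10-b->S3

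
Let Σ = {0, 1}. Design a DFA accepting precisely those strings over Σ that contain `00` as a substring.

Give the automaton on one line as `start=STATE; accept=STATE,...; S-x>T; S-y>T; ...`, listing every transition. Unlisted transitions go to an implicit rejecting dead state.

start=S0; accept=S2; S0-0>S1; S0-1>S0; S1-0>S2; S1-1>S0; S2-0>S2; S2-1>S2

Track how much of `00` has been matched so far: state S0 is no progress, S2 is the absorbing accept state reached once `00` has occurred. Intermediate states record partial matches; on a mismatch, fall back to the longest reusable overlap.
With 3 states:
        0   1  
>  S0   S1  S0 
   S1   S2  S0 
 * S2   S2  S2 
(> = start, * = accepting)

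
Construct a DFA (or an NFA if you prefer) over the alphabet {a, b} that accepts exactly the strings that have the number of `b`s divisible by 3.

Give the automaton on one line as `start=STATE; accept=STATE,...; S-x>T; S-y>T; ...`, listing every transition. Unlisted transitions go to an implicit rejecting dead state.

start=S0; accept=S0; S0-a>S0; S0-b>S1; S1-a>S1; S1-b>S2; S2-a>S2; S2-b>S0

The only thing that matters is how many `b`s have appeared, reduced mod 3. Use one state per residue: S0 for 0, …, S2 for 2. Reading `b` moves to the next residue; anything else stays put. S0 is accepting.
3 states suffice.
        a   b  
>* S0   S0  S1 
   S1   S1  S2 
   S2   S2  S0 
(> = start, * = accepting)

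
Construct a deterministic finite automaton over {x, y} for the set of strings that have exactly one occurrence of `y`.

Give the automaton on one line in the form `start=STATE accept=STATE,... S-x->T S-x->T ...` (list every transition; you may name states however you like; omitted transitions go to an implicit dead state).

Count `y`s, saturating at 2: state q0 means no `y` yet, q1 means one `y` seen, q2 means more than one. Each `y` increments (capped at q2); other symbols loop. Accept from {q1}.
With 3 states:
        x   y  
>  q0   q0  q1 
 * q1   q1  q2 
   q2   q2  q2 
(> = start, * = accepting)

start=q0 accept=q1 q0-x->q0 q0-y->q1 q1-x->q1 q1-y->q2 q2-x->q2 q2-y->q2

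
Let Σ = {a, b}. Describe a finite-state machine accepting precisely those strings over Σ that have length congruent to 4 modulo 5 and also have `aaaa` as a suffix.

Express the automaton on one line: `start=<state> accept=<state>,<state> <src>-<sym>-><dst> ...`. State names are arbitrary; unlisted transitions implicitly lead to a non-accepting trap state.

Handle the two conditions separately and then intersect. One (5 states) tracks the input length modulo 5; the other (5 states) tracks how much of the suffix `aaaa` has currently been matched. Each combined state is a pair, one component from each; accept when both components accept. Equivalent product states are then merged.
With 9 states:
        a   b  
>  q0   q1  q2 
   q1   q3  q4 
   q2   q4  q4 
   q3   q5  q6 
   q4   q6  q6 
   q5   q7  q8 
   q6   q8  q8 
 * q7   q0  q0 
   q8   q0  q0 
(> = start, * = accepting)

start=q0 accept=q7 q0-a->q1 q0-b->q2 q1-a->q3 q1-b->q4 q2-a->q4 q2-b->q4 q3-a->q5 q3-b->q6 q4-a->q6 q4-b->q6 q5-a->q7 q5-b->q8 q6-a->q8 q6-b->q8 q7-a->q0 q7-b->q0 q8-a->q0 q8-b->q0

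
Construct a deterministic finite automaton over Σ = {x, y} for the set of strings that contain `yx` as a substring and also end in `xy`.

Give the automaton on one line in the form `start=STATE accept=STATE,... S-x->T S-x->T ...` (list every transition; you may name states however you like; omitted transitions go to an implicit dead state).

Run two small machines in parallel and take their product. One (3 states) tracks whether and how much of `yx` has been seen; the other (3 states) tracks how much of the suffix `xy` has currently been matched. Each combined state is a pair, one component from each; accept when both components accept.
       x  y 
>  A   B  C 
   B   B  D 
   C   E  C 
   D   E  C 
   E   E  F 
 * F   E  G 
   G   E  G 
(> = start, * = accepting)

start=A accept=F A-x->B A-y->C B-x->B B-y->D C-x->E C-y->C D-x->E D-y->C E-x->E E-y->F F-x->E F-y->G G-x->E G-y->G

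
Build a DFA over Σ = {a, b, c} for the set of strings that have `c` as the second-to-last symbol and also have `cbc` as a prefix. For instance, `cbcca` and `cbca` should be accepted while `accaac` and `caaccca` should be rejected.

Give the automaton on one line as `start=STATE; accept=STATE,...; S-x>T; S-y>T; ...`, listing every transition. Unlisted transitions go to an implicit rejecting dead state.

Handle the two conditions separately and then intersect. The first has 13 states tracking the last 2 symbols read; the second has 5 states tracking whether the input so far still matches the prefix `cbc`. A product state is a pair (one from each), accepting exactly when both do. Minimizing collapses redundant product states.
8 states suffice.
        a   b   c  
>  q0   q1  q1  q2 
   q1   q1  q1  q1 
   q2   q1  q3  q1 
   q3   q1  q1  q4 
   q4   q5  q5  q6 
 * q5   q7  q7  q4 
 * q6   q5  q5  q6 
   q7   q7  q7  q4 
(> = start, * = accepting)

start=q0; accept=q5,q6; q0-a>q1; q0-b>q1; q0-c>q2; q1-a>q1; q1-b>q1; q1-c>q1; q2-a>q1; q2-b>q3; q2-c>q1; q3-a>q1; q3-b>q1; q3-c>q4; q4-a>q5; q4-b>q5; q4-c>q6; q5-a>q7; q5-b>q7; q5-c>q4; q6-a>q5; q6-b>q5; q6-c>q6; q7-a>q7; q7-b>q7; q7-c>q4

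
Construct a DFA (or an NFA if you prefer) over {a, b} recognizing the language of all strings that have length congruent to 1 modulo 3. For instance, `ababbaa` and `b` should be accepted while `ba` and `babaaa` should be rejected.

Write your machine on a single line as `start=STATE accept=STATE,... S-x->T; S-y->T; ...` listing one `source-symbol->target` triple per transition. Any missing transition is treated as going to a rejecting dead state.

start=S0; accept=S1; S0-a->S1; S0-b->S1; S1-a->S2; S1-b->S2; S2-a->S0; S2-b->S0

Count input length modulo 3: every symbol advances one step around the cycle S0 → S1 → S2 → S0. Accept at S1.
With 3 states:
        a   b  
>  S0   S1  S1 
 * S1   S2  S2 
   S2   S0  S0 
(> = start, * = accepting)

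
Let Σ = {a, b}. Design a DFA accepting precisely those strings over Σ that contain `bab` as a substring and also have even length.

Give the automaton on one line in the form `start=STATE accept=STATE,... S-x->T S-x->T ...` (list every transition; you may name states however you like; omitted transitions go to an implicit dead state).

start=q0 accept=q7 q0-a->q1 q0-b->q2 q1-a->q0 q1-b->q3 q2-a->q4 q2-b->q3 q3-a->q5 q3-b->q2 q4-a->q1 q4-b->q6 q5-a->q0 q5-b->q7 q6-a->q7 q6-b->q7 q7-a->q6 q7-b->q6

Build one automaton per condition and run them in lockstep. The first has 4 states tracking whether and how much of `bab` has been seen; the second has 2 states tracking the input length modulo 2. A product state is a pair (one from each), accepting exactly when both do.
8 states suffice.
        a   b  
>  q0   q1  q2 
   q1   q0  q3 
   q2   q4  q3 
   q3   q5  q2 
   q4   q1  q6 
   q5   q0  q7 
   q6   q7  q7 
 * q7   q6  q6 
(> = start, * = accepting)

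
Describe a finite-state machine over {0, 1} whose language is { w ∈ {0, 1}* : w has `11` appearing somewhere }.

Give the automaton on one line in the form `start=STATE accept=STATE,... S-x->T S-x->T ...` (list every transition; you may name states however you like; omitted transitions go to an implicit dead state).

start=q0 accept=q2 q0-0->q0 q0-1->q1 q1-0->q0 q1-1->q2 q2-0->q2 q2-1->q2

States q0..q1 record the length of the longest prefix of `11` that matches the current input suffix. Reaching q2 means `11` has been seen, and we stay there forever. Accept from q2.
A 3-state machine:
        0   1  
>  q0   q0  q1 
   q1   q0  q2 
 * q2   q2  q2 
(> = start, * = accepting)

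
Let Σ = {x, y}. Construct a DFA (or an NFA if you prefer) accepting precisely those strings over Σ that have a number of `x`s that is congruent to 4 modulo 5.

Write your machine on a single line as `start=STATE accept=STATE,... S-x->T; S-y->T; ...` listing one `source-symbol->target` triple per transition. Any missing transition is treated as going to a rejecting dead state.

start=q0; accept=q4; q0-x->q1; q0-y->q0; q1-x->q2; q1-y->q1; q2-x->q3; q2-y->q2; q3-x->q4; q3-y->q3; q4-x->q0; q4-y->q4

Keep the running count of `x`s modulo 5: each `x` advances along the cycle q0 → q1 → q2 → q3 → q4 → q0 while other symbols loop. Accept at q4.
        x   y  
>  q0   q1  q0 
   q1   q2  q1 
   q2   q3  q2 
   q3   q4  q3 
 * q4   q0  q4 
(> = start, * = accepting)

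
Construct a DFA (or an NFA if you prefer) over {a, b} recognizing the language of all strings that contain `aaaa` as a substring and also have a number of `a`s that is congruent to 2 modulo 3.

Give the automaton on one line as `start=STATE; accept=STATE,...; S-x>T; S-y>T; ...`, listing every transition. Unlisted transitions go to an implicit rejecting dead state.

start=s0; accept=s10; s0-a>s1; s0-b>s0; s1-a>s2; s1-b>s3; s2-a>s4; s2-b>s5; s3-a>s6; s3-b>s3; s4-a>s7; s4-b>s0; s5-a>s8; s5-b>s5; s6-a>s9; s6-b>s5; s7-a>s10; s7-b>s7; s8-a>s11; s8-b>s0; s9-a>s12; s9-b>s0; s10-a>s13; s10-b>s10; s11-a>s14; s11-b>s3; s12-a>s10; s12-b>s3; s13-a>s7; s13-b>s13; s14-a>s13; s14-b>s5

Run two small machines in parallel and take their product. One (5 states) tracks whether and how much of `aaaa` has been seen; the other (3 states) tracks the count of `a`s modulo 3. Each combined state is a pair, one component from each; accept when both components accept.
15 states suffice.
          a    b  
>  s0     s1   s0 
   s1     s2   s3 
   s2     s4   s5 
   s3     s6   s3 
   s4     s7   s0 
   s5     s8   s5 
   s6     s9   s5 
   s7    s10   s7 
   s8    s11   s0 
   s9    s12   s0 
 * s10   s13  s10 
   s11   s14   s3 
   s12   s10   s3 
   s13    s7  s13 
   s14   s13   s5 
(> = start, * = accepting)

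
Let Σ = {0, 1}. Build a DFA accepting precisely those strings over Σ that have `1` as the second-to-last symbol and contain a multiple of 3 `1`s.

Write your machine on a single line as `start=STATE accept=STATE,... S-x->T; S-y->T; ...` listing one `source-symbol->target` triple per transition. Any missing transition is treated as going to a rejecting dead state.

start=A; accept=E,G; A-0->A; A-1->B; B-0->B; B-1->C; C-0->D; C-1->E; D-0->D; D-1->F; E-0->G; E-1->B; F-0->G; F-1->B; G-0->A; G-1->B

Handle the two conditions separately and then intersect. One (7 states) tracks the last 2 symbols read; the other (3 states) tracks the count of `1`s modulo 3. Each combined state is a pair, one component from each; accept when both components accept. Minimizing collapses redundant product states.
A 7-state machine:
       0  1 
>  A   A  B 
   B   B  C 
   C   D  E 
   D   D  F 
 * E   G  B 
   F   G  B 
 * G   A  B 
(> = start, * = accepting)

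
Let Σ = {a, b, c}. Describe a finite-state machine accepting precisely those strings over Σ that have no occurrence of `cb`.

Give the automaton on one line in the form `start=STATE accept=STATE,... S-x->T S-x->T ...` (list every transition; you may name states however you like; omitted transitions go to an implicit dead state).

This is the complement of 'contains `cb`'. Use the same substring-matching states — q0 through q2 holding how much of `cb` has just been matched — but flip the accepting set: everything except the trap q2 accepts.
A 3-state machine:
        a   b   c  
>* q0   q0  q0  q1 
 * q1   q0  q2  q1 
   q2   q2  q2  q2 
(> = start, * = accepting)

start=q0 accept=q0,q1 q0-a->q0 q0-b->q0 q0-c->q1 q1-a->q0 q1-b->q2 q1-c->q1 q2-a->q2 q2-b->q2 q2-c->q2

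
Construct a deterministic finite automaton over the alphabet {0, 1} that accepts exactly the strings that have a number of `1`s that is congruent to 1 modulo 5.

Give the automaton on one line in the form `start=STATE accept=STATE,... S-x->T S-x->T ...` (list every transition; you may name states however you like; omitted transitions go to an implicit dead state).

The only thing that matters is how many `1`s have appeared, reduced mod 5. Use one state per residue: S0 for 0, …, S4 for 4. Reading `1` moves to the next residue; anything else stays put. S1 is accepting.
5 states suffice.
        0   1  
>  S0   S0  S1 
 * S1   S1  S2 
   S2   S2  S3 
   S3   S3  S4 
   S4   S4  S0 
(> = start, * = accepting)

start=S0 accept=S1 S0-0->S0 S0-1->S1 S1-0->S1 S1-1->S2 S2-0->S2 S2-1->S3 S3-0->S3 S3-1->S4 S4-0->S4 S4-1->S0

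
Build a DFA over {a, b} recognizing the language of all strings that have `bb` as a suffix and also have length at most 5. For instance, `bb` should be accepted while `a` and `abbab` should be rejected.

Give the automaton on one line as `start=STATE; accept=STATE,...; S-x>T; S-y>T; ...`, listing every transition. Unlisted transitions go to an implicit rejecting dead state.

start=q0; accept=q5,q8,q11,q12; q0-a>q1; q0-b>q2; q1-a>q3; q1-b>q4; q2-a>q3; q2-b>q5; q3-a>q6; q3-b>q7; q4-a>q6; q4-b>q8; q5-a>q6; q5-b>q8; q6-a>q9; q6-b>q10; q7-a>q9; q7-b>q11; q8-a>q9; q8-b>q11; q9-a>q9; q9-b>q9; q10-a>q9; q10-b>q12; q11-a>q9; q11-b>q12; q12-a>q9; q12-b>q9

Build one automaton per condition and run them in lockstep. One (3 states) tracks how much of the suffix `bb` has currently been matched; the other (7 states) tracks the input length, saturating at 6. Each combined state is a pair, one component from each; accept when both components accept. Minimizing collapses redundant product states.
A 13-state machine:
          a    b  
>  q0     q1   q2 
   q1     q3   q4 
   q2     q3   q5 
   q3     q6   q7 
   q4     q6   q8 
 * q5     q6   q8 
   q6     q9  q10 
   q7     q9  q11 
 * q8     q9  q11 
   q9     q9   q9 
   q10    q9  q12 
 * q11    q9  q12 
 * q12    q9   q9 
(> = start, * = accepting)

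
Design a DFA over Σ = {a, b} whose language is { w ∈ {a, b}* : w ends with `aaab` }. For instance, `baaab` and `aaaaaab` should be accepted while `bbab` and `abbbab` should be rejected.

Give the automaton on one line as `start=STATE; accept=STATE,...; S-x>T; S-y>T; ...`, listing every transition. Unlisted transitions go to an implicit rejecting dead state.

start=s0; accept=s4; s0-a>s1; s0-b>s0; s1-a>s2; s1-b>s0; s2-a>s3; s2-b>s0; s3-a>s3; s3-b>s4; s4-a>s1; s4-b>s0

Remember how much of `aaab` the current input suffix matches. State s0 means no match yet; s1 means the last symbol is `a`; s2 means the last 2 symbols are `aa`; s3 means the last 3 symbols are `aaa`; s4 means the last 4 symbols are `aaab`. Only s4 accepts. On a mismatch, fall back to the longest proper suffix that is still a prefix of `aaab`.
With 5 states:
        a   b  
>  s0   s1  s0 
   s1   s2  s0 
   s2   s3  s0 
   s3   s3  s4 
 * s4   s1  s0 
(> = start, * = accepting)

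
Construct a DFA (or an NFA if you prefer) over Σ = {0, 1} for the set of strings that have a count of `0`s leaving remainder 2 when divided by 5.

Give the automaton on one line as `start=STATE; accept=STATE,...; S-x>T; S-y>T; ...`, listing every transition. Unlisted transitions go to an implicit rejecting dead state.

The only thing that matters is how many `0`s have appeared, reduced mod 5. Use one state per residue: q0 for 0, …, q4 for 4. Reading `0` moves to the next residue; anything else stays put. q2 is accepting.
A 5-state machine:
        0   1  
>  q0   q1  q0 
   q1   q2  q1 
 * q2   q3  q2 
   q3   q4  q3 
   q4   q0  q4 
(> = start, * = accepting)

start=q0; accept=q2; q0-0>q1; q0-1>q0; q1-0>q2; q1-1>q1; q2-0>q3; q2-1>q2; q3-0>q4; q3-1>q3; q4-0>q0; q4-1>q4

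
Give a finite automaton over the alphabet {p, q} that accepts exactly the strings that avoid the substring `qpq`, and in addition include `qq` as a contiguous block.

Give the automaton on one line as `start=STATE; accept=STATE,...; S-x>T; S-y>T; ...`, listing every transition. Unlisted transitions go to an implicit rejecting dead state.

start=s0; accept=s3,s5,s6; s0-p>s0; s0-q>s1; s1-p>s2; s1-q>s3; s2-p>s0; s2-q>s4; s3-p>s5; s3-q>s3; s4-p>s4; s4-q>s4; s5-p>s6; s5-q>s4; s6-p>s6; s6-q>s3

Build one automaton per condition and run them in lockstep. One (4 states) tracks partial matches of the forbidden pattern `qpq`; the other (3 states) tracks whether and how much of `qq` has been seen. Each combined state is a pair, one component from each; accept when both components accept. Minimizing collapses redundant product states.
A 7-state machine:
        p   q  
>  s0   s0  s1 
   s1   s2  s3 
   s2   s0  s4 
 * s3   s5  s3 
   s4   s4  s4 
 * s5   s6  s4 
 * s6   s6  s3 
(> = start, * = accepting)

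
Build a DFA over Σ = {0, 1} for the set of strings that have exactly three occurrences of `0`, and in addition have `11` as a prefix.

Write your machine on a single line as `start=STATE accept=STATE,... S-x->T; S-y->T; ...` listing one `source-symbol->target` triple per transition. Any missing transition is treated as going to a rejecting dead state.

start=q0; accept=q6; q0-0->q1; q0-1->q2; q1-0->q1; q1-1->q1; q2-0->q1; q2-1->q3; q3-0->q4; q3-1->q3; q4-0->q5; q4-1->q4; q5-0->q6; q5-1->q5; q6-0->q1; q6-1->q6

Build one automaton per condition and run them in lockstep. The first has 5 states tracking the count of `0`s, saturating at 4; the second has 4 states tracking whether the input so far still matches the prefix `11`. A product state is a pair (one from each), accepting exactly when both do. Minimizing collapses redundant product states.
        0   1  
>  q0   q1  q2 
   q1   q1  q1 
   q2   q1  q3 
   q3   q4  q3 
   q4   q5  q4 
   q5   q6  q5 
 * q6   q1  q6 
(> = start, * = accepting)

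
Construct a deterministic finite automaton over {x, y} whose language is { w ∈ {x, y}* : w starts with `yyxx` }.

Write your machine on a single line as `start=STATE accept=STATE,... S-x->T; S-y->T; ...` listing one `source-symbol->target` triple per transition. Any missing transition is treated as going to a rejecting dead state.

Walk along `yyxx` while the input agrees: from s0 take `y` to s1, and so on. Any deviation drops to the rejecting sink s5. Once s4 is reached the prefix is confirmed and every continuation is accepted.
6 states suffice.
        x   y  
>  s0   s5  s1 
   s1   s5  s2 
   s2   s3  s5 
   s3   s4  s5 
 * s4   s4  s4 
   s5   s5  s5 
(> = start, * = accepting)

start=s0; accept=s4; s0-x->s5; s0-y->s1; s1-x->s5; s1-y->s2; s2-x->s3; s2-y->s5; s3-x->s4; s3-y->s5; s4-x->s4; s4-y->s4; s5-x->s5; s5-y->s5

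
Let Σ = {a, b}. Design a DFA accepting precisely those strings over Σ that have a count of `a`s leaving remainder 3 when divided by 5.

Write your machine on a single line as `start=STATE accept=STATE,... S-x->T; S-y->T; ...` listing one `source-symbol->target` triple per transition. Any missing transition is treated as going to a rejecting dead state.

Keep the running count of `a`s modulo 5: each `a` advances along the cycle s0 → s1 → s2 → s3 → s4 → s0 while other symbols loop. Accept at s3.
A 5-state machine:
        a   b  
>  s0   s1  s0 
   s1   s2  s1 
   s2   s3  s2 
 * s3   s4  s3 
   s4   s0  s4 
(> = start, * = accepting)

start=s0; accept=s3; s0-a->s1; s0-b->s0; s1-a->s2; s1-b->s1; s2-a->s3; s2-b->s2; s3-a->s4; s3-b->s3; s4-a->s0; s4-b->s4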